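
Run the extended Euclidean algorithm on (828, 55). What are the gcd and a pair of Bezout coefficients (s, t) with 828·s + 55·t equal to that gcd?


Euclidean algorithm on (828, 55) — divide until remainder is 0:
  828 = 15 · 55 + 3
  55 = 18 · 3 + 1
  3 = 3 · 1 + 0
gcd(828, 55) = 1.
Track Bezout coefficients alongside the remainders: start with r₀ = 828 = a·1 + b·0 (s = 1, t = 0) and r₁ = 55 = a·0 + b·1 (s = 0, t = 1); each new remainder r_{k+1} = r_{k-1} − q_k·r_k inherits s_{k+1} = s_{k-1} − q_k·s_k, t_{k+1} = t_{k-1} − q_k·t_k, so r_k = a·s_k + b·t_k at every step:
  q = 15: r = 3, s = 1 − 15·0 = 1, t = 0 − 15·1 = -15  (check: 828·1 + 55·(-15) = 3)
  q = 18: r = 1, s = 0 − 18·1 = -18, t = 1 − 18·(-15) = 271  (check: 828·(-18) + 55·271 = 1)
The row with r = 1 (the gcd) gives the Bezout coefficients s = -18, t = 271.
Result: 828 · (-18) + 55 · (271) = 1.

gcd(828, 55) = 1; s = -18, t = 271 (check: 828·(-18) + 55·271 = 1).


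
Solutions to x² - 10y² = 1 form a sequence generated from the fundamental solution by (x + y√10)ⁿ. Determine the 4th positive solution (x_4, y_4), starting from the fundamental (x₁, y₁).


Step 1: Find the fundamental solution (x₁, y₁) of x² - 10y² = 1.
  Expand √10 as a continued fraction. a₀ = ⌊√10⌋ = 3; iterate m_{k+1} = d_k·a_k − m_k, d_{k+1} = (10 − m_{k+1}²)/d_k, a_{k+1} = ⌊(a₀ + m_{k+1})/d_{k+1}⌋ (starting m₀ = 0, d₀ = 1), with convergents p_k = a_k·p_{k-1} + p_{k-2}, q_k = a_k·q_{k-1} + q_{k-2} (p₋₁ = 1, q₋₁ = 0):
  k = 0: a₀ = 3; p₀/q₀ = 3/1; p₀² − 10·q₀² = 9 − 10 = -1.
  k = 1: m = 3, d = 1, a = ⌊(3 + 3)/1⌋ = 6; p/q = (6·3 + 1)/(6·1 + 0) = 19/6; p² − 10·q² = 361 − 360 = 1.
  The first convergent with p² − 10·q² = 1 gives the fundamental solution (x₁, y₁) = (19, 6).
Step 2: Apply the recurrence (x_{n+1}, y_{n+1}) = (x₁x_n + 10y₁y_n, x₁y_n + y₁x_n) repeatedly.
  From (x_1, y_1) = (19, 6): x_2 = 19·19 + 10·6·6 = 721; y_2 = 19·6 + 6·19 = 228.
  From (x_2, y_2) = (721, 228): x_3 = 19·721 + 10·6·228 = 27379; y_3 = 19·228 + 6·721 = 8658.
  From (x_3, y_3) = (27379, 8658): x_4 = 19·27379 + 10·6·8658 = 1039681; y_4 = 19·8658 + 6·27379 = 328776.
Step 3: Verify x_4² - 10·y_4² = 1080936581761 - 1080936581760 = 1 (should be 1). ✓

(x_1, y_1) = (19, 6); (x_4, y_4) = (1039681, 328776).


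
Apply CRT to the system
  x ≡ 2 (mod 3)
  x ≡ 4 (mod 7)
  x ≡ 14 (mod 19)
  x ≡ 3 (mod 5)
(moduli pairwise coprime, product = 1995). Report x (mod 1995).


Product of moduli M = 3 · 7 · 19 · 5 = 1995.
Merge one congruence at a time:
  Start: x ≡ 2 (mod 3).
  Combine with x ≡ 4 (mod 7); new modulus lcm = 21.
    Write x = 2 + 3·t and substitute into x ≡ 4 (mod 7): 3·t ≡ 4 − 2 = 2 (mod 7).
    The inverse of 3 mod 7 is 5 (since 3·5 = 15 = 2·7 + 1), so t ≡ 5·2 = 10 ≡ 3 (mod 7).
    Then x = 2 + 3·3 = 11, valid modulo lcm(3, 7) = 21: x ≡ 11 (mod 21).
  Combine with x ≡ 14 (mod 19); new modulus lcm = 399.
    Write x = 11 + 21·t and substitute into x ≡ 14 (mod 19): 21·t ≡ 14 − 11 = 3 (mod 19).
    Reduce coefficients mod 19: 2·t ≡ 3 (mod 19).
    The inverse of 2 mod 19 is 10 (since 2·10 = 20 = 1·19 + 1), so t ≡ 10·3 = 30 ≡ 11 (mod 19).
    Then x = 11 + 21·11 = 242, valid modulo lcm(21, 19) = 399: x ≡ 242 (mod 399).
  Combine with x ≡ 3 (mod 5); new modulus lcm = 1995.
    Write x = 242 + 399·t and substitute into x ≡ 3 (mod 5): 399·t ≡ 3 − 242 = -239 (mod 5).
    Reduce coefficients mod 5: 4·t ≡ 1 (mod 5).
    The inverse of 4 mod 5 is 4 (since 4·4 = 16 = 3·5 + 1), so t ≡ 4·1 = 4 ≡ 4 (mod 5).
    Then x = 242 + 399·4 = 1838, valid modulo lcm(399, 5) = 1995: x ≡ 1838 (mod 1995).
Verify against each original: 1838 mod 3 = 2, 1838 mod 7 = 4, 1838 mod 19 = 14, 1838 mod 5 = 3.

x ≡ 1838 (mod 1995).


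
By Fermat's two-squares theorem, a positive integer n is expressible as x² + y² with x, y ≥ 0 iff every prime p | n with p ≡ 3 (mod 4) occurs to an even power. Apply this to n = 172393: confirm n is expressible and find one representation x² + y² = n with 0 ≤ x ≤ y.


Step 1: Factor n = 172393 = 13 · 89 · 149.
Step 2: Check the mod-4 condition on each prime factor: 13 ≡ 1 (mod 4), exponent 1; 89 ≡ 1 (mod 4), exponent 1; 149 ≡ 1 (mod 4), exponent 1.
All primes ≡ 3 (mod 4) appear to even exponent (or don't appear), so by the two-squares theorem n IS expressible as a sum of two squares.
Step 3: Build a representation. Here n = 13 · 89 · 149 is a product of primes ≡ 1 (mod 4). Each prime p ≡ 1 (mod 4) is itself a sum of two squares; find a² by testing p − a² for a perfect square:
  13: 13 − 1² = 12, 13 − 2² = 9 = 3² ⇒ 13 = 2² + 3².
  89: 89 − 1² = 88, 89 − 2² = 85, 89 − 3² = 80, 89 − 4² = 73, 89 − 5² = 64 = 8² ⇒ 89 = 5² + 8².
  149: 149 − 1² = 148, 149 − 2² = 145, 149 − 3² = 140, 149 − 4² = 133, 149 − 5² = 124, 149 − 6² = 113, 149 − 7² = 100 = 10² ⇒ 149 = 7² + 10².
  Combine using the Brahmagupta–Fibonacci identity (a² + b²)(c² + d²) = (ac − bd)² + (ad + bc)² = (ac + bd)² + (ad − bc)²:
  13 · 89 = 1157: from (2² + 3²)(5² + 8²), take (2·5 − 3·8, 2·8 + 3·5) = (10 − 24, 16 + 15) = (-14, 31); dropping signs (only squares matter) gives (14, 31); check 14² + 31² = 196 + 961 = 1157 ✓.
  1157 · 149 = 172393: from (14² + 31²)(7² + 10²), take (14·7 − 31·10, 14·10 + 31·7) = (98 − 310, 140 + 217) = (-212, 357); dropping signs (only squares matter) gives (212, 357); check 212² + 357² = 44944 + 127449 = 172393 ✓.
Step 4: Order so x ≤ y and verify: 212² + 357² = 44944 + 127449 = 172393 = n. ✓

n = 172393 = 212² + 357² (one valid representation with x ≤ y).


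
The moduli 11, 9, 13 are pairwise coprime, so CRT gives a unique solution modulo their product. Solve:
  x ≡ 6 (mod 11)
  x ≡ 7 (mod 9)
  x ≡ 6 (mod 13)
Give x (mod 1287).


Moduli 11, 9, 13 are pairwise coprime; by CRT there is a unique solution modulo M = 11 · 9 · 13 = 1287.
Solve pairwise, accumulating the modulus:
  Start with x ≡ 6 (mod 11).
  Combine with x ≡ 7 (mod 9): since gcd(11, 9) = 1, we get a unique residue mod 99.
    Write x = 6 + 11·t and substitute into x ≡ 7 (mod 9): 11·t ≡ 7 − 6 = 1 (mod 9).
    Reduce coefficients mod 9: 2·t ≡ 1 (mod 9).
    The inverse of 2 mod 9 is 5 (since 2·5 = 10 = 1·9 + 1), so t ≡ 5·1 = 5 ≡ 5 (mod 9).
    Then x = 6 + 11·5 = 61, valid modulo lcm(11, 9) = 99: x ≡ 61 (mod 99).
  Combine with x ≡ 6 (mod 13): since gcd(99, 13) = 1, we get a unique residue mod 1287.
    Write x = 61 + 99·t and substitute into x ≡ 6 (mod 13): 99·t ≡ 6 − 61 = -55 (mod 13).
    Reduce coefficients mod 13: 8·t ≡ 10 (mod 13).
    The inverse of 8 mod 13 is 5 (since 8·5 = 40 = 3·13 + 1), so t ≡ 5·10 = 50 ≡ 11 (mod 13).
    Then x = 61 + 99·11 = 1150, valid modulo lcm(99, 13) = 1287: x ≡ 1150 (mod 1287).
Verify: 1150 mod 11 = 6 ✓, 1150 mod 9 = 7 ✓, 1150 mod 13 = 6 ✓.

x ≡ 1150 (mod 1287).


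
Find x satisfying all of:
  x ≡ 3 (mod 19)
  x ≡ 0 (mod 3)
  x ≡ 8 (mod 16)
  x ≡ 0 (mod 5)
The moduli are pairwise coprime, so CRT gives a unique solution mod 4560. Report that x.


Product of moduli M = 19 · 3 · 16 · 5 = 4560.
Merge one congruence at a time:
  Start: x ≡ 3 (mod 19).
  Combine with x ≡ 0 (mod 3); new modulus lcm = 57.
    Write x = 3 + 19·t and substitute into x ≡ 0 (mod 3): 19·t ≡ 0 − 3 = -3 (mod 3).
    Reduce coefficients mod 3: 1·t ≡ 0 (mod 3).
    So t ≡ 0 (mod 3).
    Then x = 3 + 19·0 = 3, valid modulo lcm(19, 3) = 57: x ≡ 3 (mod 57).
  Combine with x ≡ 8 (mod 16); new modulus lcm = 912.
    Write x = 3 + 57·t and substitute into x ≡ 8 (mod 16): 57·t ≡ 8 − 3 = 5 (mod 16).
    Reduce coefficients mod 16: 9·t ≡ 5 (mod 16).
    The inverse of 9 mod 16 is 9 (since 9·9 = 81 = 5·16 + 1), so t ≡ 9·5 = 45 ≡ 13 (mod 16).
    Then x = 3 + 57·13 = 744, valid modulo lcm(57, 16) = 912: x ≡ 744 (mod 912).
  Combine with x ≡ 0 (mod 5); new modulus lcm = 4560.
    Write x = 744 + 912·t and substitute into x ≡ 0 (mod 5): 912·t ≡ 0 − 744 = -744 (mod 5).
    Reduce coefficients mod 5: 2·t ≡ 1 (mod 5).
    The inverse of 2 mod 5 is 3 (since 2·3 = 6 = 1·5 + 1), so t ≡ 3·1 = 3 ≡ 3 (mod 5).
    Then x = 744 + 912·3 = 3480, valid modulo lcm(912, 5) = 4560: x ≡ 3480 (mod 4560).
Verify against each original: 3480 mod 19 = 3, 3480 mod 3 = 0, 3480 mod 16 = 8, 3480 mod 5 = 0.

x ≡ 3480 (mod 4560).


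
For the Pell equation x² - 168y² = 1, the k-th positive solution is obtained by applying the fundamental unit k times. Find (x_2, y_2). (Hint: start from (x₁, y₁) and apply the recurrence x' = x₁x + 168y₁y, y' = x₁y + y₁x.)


Step 1: Find the fundamental solution (x₁, y₁) of x² - 168y² = 1.
  Expand √168 as a continued fraction. a₀ = ⌊√168⌋ = 12; iterate m_{k+1} = d_k·a_k − m_k, d_{k+1} = (168 − m_{k+1}²)/d_k, a_{k+1} = ⌊(a₀ + m_{k+1})/d_{k+1}⌋ (starting m₀ = 0, d₀ = 1), with convergents p_k = a_k·p_{k-1} + p_{k-2}, q_k = a_k·q_{k-1} + q_{k-2} (p₋₁ = 1, q₋₁ = 0):
  k = 0: a₀ = 12; p₀/q₀ = 12/1; p₀² − 168·q₀² = 144 − 168 = -24.
  k = 1: m = 12, d = 24, a = ⌊(12 + 12)/24⌋ = 1; p/q = (1·12 + 1)/(1·1 + 0) = 13/1; p² − 168·q² = 169 − 168 = 1.
  The first convergent with p² − 168·q² = 1 gives the fundamental solution (x₁, y₁) = (13, 1).
Step 2: Apply the recurrence (x_{n+1}, y_{n+1}) = (x₁x_n + 168y₁y_n, x₁y_n + y₁x_n) repeatedly.
  From (x_1, y_1) = (13, 1): x_2 = 13·13 + 168·1·1 = 337; y_2 = 13·1 + 1·13 = 26.
Step 3: Verify x_2² - 168·y_2² = 113569 - 113568 = 1 (should be 1). ✓

(x_1, y_1) = (13, 1); (x_2, y_2) = (337, 26).


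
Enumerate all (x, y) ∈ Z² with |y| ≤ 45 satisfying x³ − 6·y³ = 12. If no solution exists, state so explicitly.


The equation is x³ - 6y³ = 12. For fixed y, x³ = 6·y³ + 12, so a solution requires the RHS to be a perfect cube.
Strategy: iterate y from -45 to 45, compute RHS = 6·y³ + 12, and check whether it is a (positive or negative) perfect cube.
Check small values of y:
  y = 0: RHS = 12 is not a perfect cube.
  y = 1: RHS = 18 is not a perfect cube.
  y = -1: RHS = 6 is not a perfect cube.
  y = 2: RHS = 60 is not a perfect cube.
  y = -2: RHS = -36 is not a perfect cube.
  y = 3: RHS = 174 is not a perfect cube.
  y = -3: RHS = -150 is not a perfect cube.
Continuing the search up to |y| = 45 finds no solutions either.
No (x, y) in the scanned range satisfies the equation.

No integer solutions with |y| ≤ 45.


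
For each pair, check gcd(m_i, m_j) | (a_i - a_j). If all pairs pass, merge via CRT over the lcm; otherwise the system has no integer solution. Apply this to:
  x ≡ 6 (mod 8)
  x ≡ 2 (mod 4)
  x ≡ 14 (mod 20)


Moduli 8, 4, 20 are not pairwise coprime, so CRT works modulo lcm(m_i) when all pairwise compatibility conditions hold.
Pairwise compatibility: gcd(m_i, m_j) must divide a_i - a_j for every pair.
Merge one congruence at a time:
  Start: x ≡ 6 (mod 8).
  Combine with x ≡ 2 (mod 4): gcd(8, 4) = 4; 2 - 6 = -4, which IS divisible by 4, so compatible.
    Write x = 6 + 8·t and substitute into x ≡ 2 (mod 4): 8·t ≡ 2 − 6 = -4 (mod 4).
    Divide the congruence (and modulus) by g = 4: 2·t ≡ -1 (mod 1).
    Modulo 1 every t works; take t = 0.
    Then x = 6 + 8·0 = 6, valid modulo lcm(8, 4) = 8: x ≡ 6 (mod 8).
  Combine with x ≡ 14 (mod 20): gcd(8, 20) = 4; 14 - 6 = 8, which IS divisible by 4, so compatible.
    Write x = 6 + 8·t and substitute into x ≡ 14 (mod 20): 8·t ≡ 14 − 6 = 8 (mod 20).
    Divide the congruence (and modulus) by g = 4: 2·t ≡ 2 (mod 5).
    The inverse of 2 mod 5 is 3 (since 2·3 = 6 = 1·5 + 1), so t ≡ 3·2 = 6 ≡ 1 (mod 5).
    Then x = 6 + 8·1 = 14, valid modulo lcm(8, 20) = 40: x ≡ 14 (mod 40).
Verify: 14 mod 8 = 6, 14 mod 4 = 2, 14 mod 20 = 14.

x ≡ 14 (mod 40).


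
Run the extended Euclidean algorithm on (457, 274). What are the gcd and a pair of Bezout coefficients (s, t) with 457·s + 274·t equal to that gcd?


Euclidean algorithm on (457, 274) — divide until remainder is 0:
  457 = 1 · 274 + 183
  274 = 1 · 183 + 91
  183 = 2 · 91 + 1
  91 = 91 · 1 + 0
gcd(457, 274) = 1.
Track Bezout coefficients alongside the remainders: start with r₀ = 457 = a·1 + b·0 (s = 1, t = 0) and r₁ = 274 = a·0 + b·1 (s = 0, t = 1); each new remainder r_{k+1} = r_{k-1} − q_k·r_k inherits s_{k+1} = s_{k-1} − q_k·s_k, t_{k+1} = t_{k-1} − q_k·t_k, so r_k = a·s_k + b·t_k at every step:
  q = 1: r = 183, s = 1 − 1·0 = 1, t = 0 − 1·1 = -1  (check: 457·1 + 274·(-1) = 183)
  q = 1: r = 91, s = 0 − 1·1 = -1, t = 1 − 1·(-1) = 2  (check: 457·(-1) + 274·2 = 91)
  q = 2: r = 1, s = 1 − 2·(-1) = 3, t = -1 − 2·2 = -5  (check: 457·3 + 274·(-5) = 1)
The row with r = 1 (the gcd) gives the Bezout coefficients s = 3, t = -5.
Result: 457 · (3) + 274 · (-5) = 1.

gcd(457, 274) = 1; s = 3, t = -5 (check: 457·3 + 274·(-5) = 1).


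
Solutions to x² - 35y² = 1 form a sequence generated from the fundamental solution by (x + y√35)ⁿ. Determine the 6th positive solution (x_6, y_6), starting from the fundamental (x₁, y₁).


Step 1: Find the fundamental solution (x₁, y₁) of x² - 35y² = 1.
  Expand √35 as a continued fraction. a₀ = ⌊√35⌋ = 5; iterate m_{k+1} = d_k·a_k − m_k, d_{k+1} = (35 − m_{k+1}²)/d_k, a_{k+1} = ⌊(a₀ + m_{k+1})/d_{k+1}⌋ (starting m₀ = 0, d₀ = 1), with convergents p_k = a_k·p_{k-1} + p_{k-2}, q_k = a_k·q_{k-1} + q_{k-2} (p₋₁ = 1, q₋₁ = 0):
  k = 0: a₀ = 5; p₀/q₀ = 5/1; p₀² − 35·q₀² = 25 − 35 = -10.
  k = 1: m = 5, d = 10, a = ⌊(5 + 5)/10⌋ = 1; p/q = (1·5 + 1)/(1·1 + 0) = 6/1; p² − 35·q² = 36 − 35 = 1.
  The first convergent with p² − 35·q² = 1 gives the fundamental solution (x₁, y₁) = (6, 1).
Step 2: Apply the recurrence (x_{n+1}, y_{n+1}) = (x₁x_n + 35y₁y_n, x₁y_n + y₁x_n) repeatedly.
  From (x_1, y_1) = (6, 1): x_2 = 6·6 + 35·1·1 = 71; y_2 = 6·1 + 1·6 = 12.
  From (x_2, y_2) = (71, 12): x_3 = 6·71 + 35·1·12 = 846; y_3 = 6·12 + 1·71 = 143.
  From (x_3, y_3) = (846, 143): x_4 = 6·846 + 35·1·143 = 10081; y_4 = 6·143 + 1·846 = 1704.
  From (x_4, y_4) = (10081, 1704): x_5 = 6·10081 + 35·1·1704 = 120126; y_5 = 6·1704 + 1·10081 = 20305.
  From (x_5, y_5) = (120126, 20305): x_6 = 6·120126 + 35·1·20305 = 1431431; y_6 = 6·20305 + 1·120126 = 241956.
Step 3: Verify x_6² - 35·y_6² = 2048994707761 - 2048994707760 = 1 (should be 1). ✓

(x_1, y_1) = (6, 1); (x_6, y_6) = (1431431, 241956).


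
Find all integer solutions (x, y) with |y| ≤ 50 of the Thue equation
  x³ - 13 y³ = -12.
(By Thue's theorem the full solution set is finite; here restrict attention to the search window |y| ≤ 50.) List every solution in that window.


The equation is x³ - 13y³ = -12. For fixed y, x³ = 13·y³ − 12, so a solution requires the RHS to be a perfect cube.
Strategy: iterate y from -50 to 50, compute RHS = 13·y³ − 12, and check whether it is a (positive or negative) perfect cube.
Check small values of y:
  y = 0: RHS = -12 is not a perfect cube.
  y = 1: RHS = 1 = (1)³ ⇒ x = 1 works.
  y = -1: RHS = -25 is not a perfect cube.
  y = 2: RHS = 92 is not a perfect cube.
  y = -2: RHS = -116 is not a perfect cube.
  y = 3: RHS = 339 is not a perfect cube.
  y = -3: RHS = -363 is not a perfect cube.
Continuing the search up to |y| = 50 finds no further solutions beyond those listed.
Collected solutions: (1, 1).

Solutions (with |y| ≤ 50): (1, 1).


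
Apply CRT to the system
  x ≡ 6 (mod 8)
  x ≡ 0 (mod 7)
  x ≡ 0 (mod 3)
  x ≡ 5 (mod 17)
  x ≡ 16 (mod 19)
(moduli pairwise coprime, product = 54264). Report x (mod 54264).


Product of moduli M = 8 · 7 · 3 · 17 · 19 = 54264.
Merge one congruence at a time:
  Start: x ≡ 6 (mod 8).
  Combine with x ≡ 0 (mod 7); new modulus lcm = 56.
    Write x = 6 + 8·t and substitute into x ≡ 0 (mod 7): 8·t ≡ 0 − 6 = -6 (mod 7).
    Reduce coefficients mod 7: 1·t ≡ 1 (mod 7).
    So t ≡ 1 (mod 7).
    Then x = 6 + 8·1 = 14, valid modulo lcm(8, 7) = 56: x ≡ 14 (mod 56).
  Combine with x ≡ 0 (mod 3); new modulus lcm = 168.
    Write x = 14 + 56·t and substitute into x ≡ 0 (mod 3): 56·t ≡ 0 − 14 = -14 (mod 3).
    Reduce coefficients mod 3: 2·t ≡ 1 (mod 3).
    The inverse of 2 mod 3 is 2 (since 2·2 = 4 = 1·3 + 1), so t ≡ 2·1 = 2 ≡ 2 (mod 3).
    Then x = 14 + 56·2 = 126, valid modulo lcm(56, 3) = 168: x ≡ 126 (mod 168).
  Combine with x ≡ 5 (mod 17); new modulus lcm = 2856.
    Write x = 126 + 168·t and substitute into x ≡ 5 (mod 17): 168·t ≡ 5 − 126 = -121 (mod 17).
    Reduce coefficients mod 17: 15·t ≡ 15 (mod 17).
    The inverse of 15 mod 17 is 8 (since 15·8 = 120 = 7·17 + 1), so t ≡ 8·15 = 120 ≡ 1 (mod 17).
    Then x = 126 + 168·1 = 294, valid modulo lcm(168, 17) = 2856: x ≡ 294 (mod 2856).
  Combine with x ≡ 16 (mod 19); new modulus lcm = 54264.
    Write x = 294 + 2856·t and substitute into x ≡ 16 (mod 19): 2856·t ≡ 16 − 294 = -278 (mod 19).
    Reduce coefficients mod 19: 6·t ≡ 7 (mod 19).
    The inverse of 6 mod 19 is 16 (since 6·16 = 96 = 5·19 + 1), so t ≡ 16·7 = 112 ≡ 17 (mod 19).
    Then x = 294 + 2856·17 = 48846, valid modulo lcm(2856, 19) = 54264: x ≡ 48846 (mod 54264).
Verify against each original: 48846 mod 8 = 6, 48846 mod 7 = 0, 48846 mod 3 = 0, 48846 mod 17 = 5, 48846 mod 19 = 16.

x ≡ 48846 (mod 54264).


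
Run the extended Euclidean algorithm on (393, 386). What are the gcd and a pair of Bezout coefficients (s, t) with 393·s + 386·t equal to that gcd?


Euclidean algorithm on (393, 386) — divide until remainder is 0:
  393 = 1 · 386 + 7
  386 = 55 · 7 + 1
  7 = 7 · 1 + 0
gcd(393, 386) = 1.
Track Bezout coefficients alongside the remainders: start with r₀ = 393 = a·1 + b·0 (s = 1, t = 0) and r₁ = 386 = a·0 + b·1 (s = 0, t = 1); each new remainder r_{k+1} = r_{k-1} − q_k·r_k inherits s_{k+1} = s_{k-1} − q_k·s_k, t_{k+1} = t_{k-1} − q_k·t_k, so r_k = a·s_k + b·t_k at every step:
  q = 1: r = 7, s = 1 − 1·0 = 1, t = 0 − 1·1 = -1  (check: 393·1 + 386·(-1) = 7)
  q = 55: r = 1, s = 0 − 55·1 = -55, t = 1 − 55·(-1) = 56  (check: 393·(-55) + 386·56 = 1)
The row with r = 1 (the gcd) gives the Bezout coefficients s = -55, t = 56.
Result: 393 · (-55) + 386 · (56) = 1.

gcd(393, 386) = 1; s = -55, t = 56 (check: 393·(-55) + 386·56 = 1).


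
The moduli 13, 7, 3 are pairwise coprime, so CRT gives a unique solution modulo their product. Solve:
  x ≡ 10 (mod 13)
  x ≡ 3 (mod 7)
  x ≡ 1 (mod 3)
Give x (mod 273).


Moduli 13, 7, 3 are pairwise coprime; by CRT there is a unique solution modulo M = 13 · 7 · 3 = 273.
Solve pairwise, accumulating the modulus:
  Start with x ≡ 10 (mod 13).
  Combine with x ≡ 3 (mod 7): since gcd(13, 7) = 1, we get a unique residue mod 91.
    Write x = 10 + 13·t and substitute into x ≡ 3 (mod 7): 13·t ≡ 3 − 10 = -7 (mod 7).
    Reduce coefficients mod 7: 6·t ≡ 0 (mod 7).
    The inverse of 6 mod 7 is 6 (since 6·6 = 36 = 5·7 + 1), so t ≡ 6·0 = 0 ≡ 0 (mod 7).
    Then x = 10 + 13·0 = 10, valid modulo lcm(13, 7) = 91: x ≡ 10 (mod 91).
  Combine with x ≡ 1 (mod 3): since gcd(91, 3) = 1, we get a unique residue mod 273.
    Write x = 10 + 91·t and substitute into x ≡ 1 (mod 3): 91·t ≡ 1 − 10 = -9 (mod 3).
    Reduce coefficients mod 3: 1·t ≡ 0 (mod 3).
    So t ≡ 0 (mod 3).
    Then x = 10 + 91·0 = 10, valid modulo lcm(91, 3) = 273: x ≡ 10 (mod 273).
Verify: 10 mod 13 = 10 ✓, 10 mod 7 = 3 ✓, 10 mod 3 = 1 ✓.

x ≡ 10 (mod 273).


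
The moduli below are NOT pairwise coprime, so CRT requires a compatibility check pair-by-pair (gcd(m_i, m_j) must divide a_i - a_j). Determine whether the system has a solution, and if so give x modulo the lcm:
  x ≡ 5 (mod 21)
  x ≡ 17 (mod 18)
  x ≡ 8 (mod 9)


Moduli 21, 18, 9 are not pairwise coprime, so CRT works modulo lcm(m_i) when all pairwise compatibility conditions hold.
Pairwise compatibility: gcd(m_i, m_j) must divide a_i - a_j for every pair.
Merge one congruence at a time:
  Start: x ≡ 5 (mod 21).
  Combine with x ≡ 17 (mod 18): gcd(21, 18) = 3; 17 - 5 = 12, which IS divisible by 3, so compatible.
    Write x = 5 + 21·t and substitute into x ≡ 17 (mod 18): 21·t ≡ 17 − 5 = 12 (mod 18).
    Divide the congruence (and modulus) by g = 3: 7·t ≡ 4 (mod 6).
    Reduce coefficients mod 6: 1·t ≡ 4 (mod 6).
    So t ≡ 4 (mod 6).
    Then x = 5 + 21·4 = 89, valid modulo lcm(21, 18) = 126: x ≡ 89 (mod 126).
  Combine with x ≡ 8 (mod 9): gcd(126, 9) = 9; 8 - 89 = -81, which IS divisible by 9, so compatible.
    Write x = 89 + 126·t and substitute into x ≡ 8 (mod 9): 126·t ≡ 8 − 89 = -81 (mod 9).
    Divide the congruence (and modulus) by g = 9: 14·t ≡ -9 (mod 1).
    Modulo 1 every t works; take t = 0.
    Then x = 89 + 126·0 = 89, valid modulo lcm(126, 9) = 126: x ≡ 89 (mod 126).
Verify: 89 mod 21 = 5, 89 mod 18 = 17, 89 mod 9 = 8.

x ≡ 89 (mod 126).


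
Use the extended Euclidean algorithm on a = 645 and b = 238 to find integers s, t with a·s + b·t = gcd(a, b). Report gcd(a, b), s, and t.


Euclidean algorithm on (645, 238) — divide until remainder is 0:
  645 = 2 · 238 + 169
  238 = 1 · 169 + 69
  169 = 2 · 69 + 31
  69 = 2 · 31 + 7
  31 = 4 · 7 + 3
  7 = 2 · 3 + 1
  3 = 3 · 1 + 0
gcd(645, 238) = 1.
Track Bezout coefficients alongside the remainders: start with r₀ = 645 = a·1 + b·0 (s = 1, t = 0) and r₁ = 238 = a·0 + b·1 (s = 0, t = 1); each new remainder r_{k+1} = r_{k-1} − q_k·r_k inherits s_{k+1} = s_{k-1} − q_k·s_k, t_{k+1} = t_{k-1} − q_k·t_k, so r_k = a·s_k + b·t_k at every step:
  q = 2: r = 169, s = 1 − 2·0 = 1, t = 0 − 2·1 = -2  (check: 645·1 + 238·(-2) = 169)
  q = 1: r = 69, s = 0 − 1·1 = -1, t = 1 − 1·(-2) = 3  (check: 645·(-1) + 238·3 = 69)
  q = 2: r = 31, s = 1 − 2·(-1) = 3, t = -2 − 2·3 = -8  (check: 645·3 + 238·(-8) = 31)
  q = 2: r = 7, s = -1 − 2·3 = -7, t = 3 − 2·(-8) = 19  (check: 645·(-7) + 238·19 = 7)
  q = 4: r = 3, s = 3 − 4·(-7) = 31, t = -8 − 4·19 = -84  (check: 645·31 + 238·(-84) = 3)
  q = 2: r = 1, s = -7 − 2·31 = -69, t = 19 − 2·(-84) = 187  (check: 645·(-69) + 238·187 = 1)
The row with r = 1 (the gcd) gives the Bezout coefficients s = -69, t = 187.
Result: 645 · (-69) + 238 · (187) = 1.

gcd(645, 238) = 1; s = -69, t = 187 (check: 645·(-69) + 238·187 = 1).


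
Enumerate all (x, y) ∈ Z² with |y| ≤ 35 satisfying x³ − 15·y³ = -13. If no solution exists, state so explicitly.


The equation is x³ - 15y³ = -13. For fixed y, x³ = 15·y³ − 13, so a solution requires the RHS to be a perfect cube.
Strategy: iterate y from -35 to 35, compute RHS = 15·y³ − 13, and check whether it is a (positive or negative) perfect cube.
Check small values of y:
  y = 0: RHS = -13 is not a perfect cube.
  y = 1: RHS = 2 is not a perfect cube.
  y = -1: RHS = -28 is not a perfect cube.
  y = 2: RHS = 107 is not a perfect cube.
  y = -2: RHS = -133 is not a perfect cube.
  y = 3: RHS = 392 is not a perfect cube.
  y = -3: RHS = -418 is not a perfect cube.
Continuing the search up to |y| = 35 finds no solutions either.
No (x, y) in the scanned range satisfies the equation.

No integer solutions with |y| ≤ 35.


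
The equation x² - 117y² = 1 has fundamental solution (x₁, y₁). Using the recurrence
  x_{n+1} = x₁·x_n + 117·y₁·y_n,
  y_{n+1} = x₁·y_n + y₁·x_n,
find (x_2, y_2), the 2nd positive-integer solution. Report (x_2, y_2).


Step 1: Find the fundamental solution (x₁, y₁) of x² - 117y² = 1.
  Expand √117 as a continued fraction. a₀ = ⌊√117⌋ = 10; iterate m_{k+1} = d_k·a_k − m_k, d_{k+1} = (117 − m_{k+1}²)/d_k, a_{k+1} = ⌊(a₀ + m_{k+1})/d_{k+1}⌋ (starting m₀ = 0, d₀ = 1), with convergents p_k = a_k·p_{k-1} + p_{k-2}, q_k = a_k·q_{k-1} + q_{k-2} (p₋₁ = 1, q₋₁ = 0):
  k = 0: a₀ = 10; p₀/q₀ = 10/1; p₀² − 117·q₀² = 100 − 117 = -17.
  k = 1: m = 10, d = 17, a = ⌊(10 + 10)/17⌋ = 1; p/q = (1·10 + 1)/(1·1 + 0) = 11/1; p² − 117·q² = 121 − 117 = 4.
  k = 2: m = 7, d = 4, a = ⌊(10 + 7)/4⌋ = 4; p/q = (4·11 + 10)/(4·1 + 1) = 54/5; p² − 117·q² = 2916 − 2925 = -9.
  k = 3: m = 9, d = 9, a = ⌊(10 + 9)/9⌋ = 2; p/q = (2·54 + 11)/(2·5 + 1) = 119/11; p² − 117·q² = 14161 − 14157 = 4.
  k = 4: m = 9, d = 4, a = ⌊(10 + 9)/4⌋ = 4; p/q = (4·119 + 54)/(4·11 + 5) = 530/49; p² − 117·q² = 280900 − 280917 = -17.
  k = 5: m = 7, d = 17, a = ⌊(10 + 7)/17⌋ = 1; p/q = (1·530 + 119)/(1·49 + 11) = 649/60; p² − 117·q² = 421201 − 421200 = 1.
  The first convergent with p² − 117·q² = 1 gives the fundamental solution (x₁, y₁) = (649, 60).
Step 2: Apply the recurrence (x_{n+1}, y_{n+1}) = (x₁x_n + 117y₁y_n, x₁y_n + y₁x_n) repeatedly.
  From (x_1, y_1) = (649, 60): x_2 = 649·649 + 117·60·60 = 842401; y_2 = 649·60 + 60·649 = 77880.
Step 3: Verify x_2² - 117·y_2² = 709639444801 - 709639444800 = 1 (should be 1). ✓

(x_1, y_1) = (649, 60); (x_2, y_2) = (842401, 77880).


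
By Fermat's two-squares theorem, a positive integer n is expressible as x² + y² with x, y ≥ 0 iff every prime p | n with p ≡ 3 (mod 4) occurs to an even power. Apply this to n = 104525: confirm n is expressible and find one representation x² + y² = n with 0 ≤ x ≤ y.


Step 1: Factor n = 104525 = 5^2 · 37 · 113.
Step 2: Check the mod-4 condition on each prime factor: 5 ≡ 1 (mod 4), exponent 2; 37 ≡ 1 (mod 4), exponent 1; 113 ≡ 1 (mod 4), exponent 1.
All primes ≡ 3 (mod 4) appear to even exponent (or don't appear), so by the two-squares theorem n IS expressible as a sum of two squares.
Step 3: Build a representation. Group n = k² · m with k = 5 and m = 37 · 113 = 4181 (a product of primes ≡ 1 (mod 4)); a representation of m scales to one of n via (k·x)² + (k·y)² = k²(x² + y²). Each prime p ≡ 1 (mod 4) is itself a sum of two squares; find a² by testing p − a² for a perfect square:
  37: 37 − 1² = 36 = 6² ⇒ 37 = 1² + 6².
  113: 113 − 1² = 112, 113 − 2² = 109, 113 − 3² = 104, 113 − 4² = 97, 113 − 5² = 88, 113 − 6² = 77, 113 − 7² = 64 = 8² ⇒ 113 = 7² + 8².
  Combine using the Brahmagupta–Fibonacci identity (a² + b²)(c² + d²) = (ac − bd)² + (ad + bc)² = (ac + bd)² + (ad − bc)²:
  37 · 113 = 4181: from (1² + 6²)(7² + 8²), take (1·7 − 6·8, 1·8 + 6·7) = (7 − 48, 8 + 42) = (-41, 50); dropping signs (only squares matter) gives (41, 50); check 41² + 50² = 1681 + 2500 = 4181 ✓.
  Scale by k = 5: (5·41, 5·50) = (205, 250).
Step 4: Order so x ≤ y and verify: 205² + 250² = 42025 + 62500 = 104525 = n. ✓

n = 104525 = 205² + 250² (one valid representation with x ≤ y).


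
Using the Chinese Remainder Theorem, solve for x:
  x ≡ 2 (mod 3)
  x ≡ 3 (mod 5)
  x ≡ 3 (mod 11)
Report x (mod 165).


Moduli 3, 5, 11 are pairwise coprime; by CRT there is a unique solution modulo M = 3 · 5 · 11 = 165.
Solve pairwise, accumulating the modulus:
  Start with x ≡ 2 (mod 3).
  Combine with x ≡ 3 (mod 5): since gcd(3, 5) = 1, we get a unique residue mod 15.
    Write x = 2 + 3·t and substitute into x ≡ 3 (mod 5): 3·t ≡ 3 − 2 = 1 (mod 5).
    The inverse of 3 mod 5 is 2 (since 3·2 = 6 = 1·5 + 1), so t ≡ 2·1 = 2 ≡ 2 (mod 5).
    Then x = 2 + 3·2 = 8, valid modulo lcm(3, 5) = 15: x ≡ 8 (mod 15).
  Combine with x ≡ 3 (mod 11): since gcd(15, 11) = 1, we get a unique residue mod 165.
    Write x = 8 + 15·t and substitute into x ≡ 3 (mod 11): 15·t ≡ 3 − 8 = -5 (mod 11).
    Reduce coefficients mod 11: 4·t ≡ 6 (mod 11).
    The inverse of 4 mod 11 is 3 (since 4·3 = 12 = 1·11 + 1), so t ≡ 3·6 = 18 ≡ 7 (mod 11).
    Then x = 8 + 15·7 = 113, valid modulo lcm(15, 11) = 165: x ≡ 113 (mod 165).
Verify: 113 mod 3 = 2 ✓, 113 mod 5 = 3 ✓, 113 mod 11 = 3 ✓.

x ≡ 113 (mod 165).


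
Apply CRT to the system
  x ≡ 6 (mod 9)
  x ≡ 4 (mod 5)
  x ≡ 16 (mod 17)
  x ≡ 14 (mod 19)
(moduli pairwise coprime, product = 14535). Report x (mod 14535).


Product of moduli M = 9 · 5 · 17 · 19 = 14535.
Merge one congruence at a time:
  Start: x ≡ 6 (mod 9).
  Combine with x ≡ 4 (mod 5); new modulus lcm = 45.
    Write x = 6 + 9·t and substitute into x ≡ 4 (mod 5): 9·t ≡ 4 − 6 = -2 (mod 5).
    Reduce coefficients mod 5: 4·t ≡ 3 (mod 5).
    The inverse of 4 mod 5 is 4 (since 4·4 = 16 = 3·5 + 1), so t ≡ 4·3 = 12 ≡ 2 (mod 5).
    Then x = 6 + 9·2 = 24, valid modulo lcm(9, 5) = 45: x ≡ 24 (mod 45).
  Combine with x ≡ 16 (mod 17); new modulus lcm = 765.
    Write x = 24 + 45·t and substitute into x ≡ 16 (mod 17): 45·t ≡ 16 − 24 = -8 (mod 17).
    Reduce coefficients mod 17: 11·t ≡ 9 (mod 17).
    The inverse of 11 mod 17 is 14 (since 11·14 = 154 = 9·17 + 1), so t ≡ 14·9 = 126 ≡ 7 (mod 17).
    Then x = 24 + 45·7 = 339, valid modulo lcm(45, 17) = 765: x ≡ 339 (mod 765).
  Combine with x ≡ 14 (mod 19); new modulus lcm = 14535.
    Write x = 339 + 765·t and substitute into x ≡ 14 (mod 19): 765·t ≡ 14 − 339 = -325 (mod 19).
    Reduce coefficients mod 19: 5·t ≡ 17 (mod 19).
    The inverse of 5 mod 19 is 4 (since 5·4 = 20 = 1·19 + 1), so t ≡ 4·17 = 68 ≡ 11 (mod 19).
    Then x = 339 + 765·11 = 8754, valid modulo lcm(765, 19) = 14535: x ≡ 8754 (mod 14535).
Verify against each original: 8754 mod 9 = 6, 8754 mod 5 = 4, 8754 mod 17 = 16, 8754 mod 19 = 14.

x ≡ 8754 (mod 14535).


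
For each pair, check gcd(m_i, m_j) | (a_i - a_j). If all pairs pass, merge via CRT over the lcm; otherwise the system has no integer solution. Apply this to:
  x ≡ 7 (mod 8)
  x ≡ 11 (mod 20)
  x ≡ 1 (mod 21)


Moduli 8, 20, 21 are not pairwise coprime, so CRT works modulo lcm(m_i) when all pairwise compatibility conditions hold.
Pairwise compatibility: gcd(m_i, m_j) must divide a_i - a_j for every pair.
Merge one congruence at a time:
  Start: x ≡ 7 (mod 8).
  Combine with x ≡ 11 (mod 20): gcd(8, 20) = 4; 11 - 7 = 4, which IS divisible by 4, so compatible.
    Write x = 7 + 8·t and substitute into x ≡ 11 (mod 20): 8·t ≡ 11 − 7 = 4 (mod 20).
    Divide the congruence (and modulus) by g = 4: 2·t ≡ 1 (mod 5).
    The inverse of 2 mod 5 is 3 (since 2·3 = 6 = 1·5 + 1), so t ≡ 3·1 = 3 ≡ 3 (mod 5).
    Then x = 7 + 8·3 = 31, valid modulo lcm(8, 20) = 40: x ≡ 31 (mod 40).
  Combine with x ≡ 1 (mod 21): gcd(40, 21) = 1; 1 - 31 = -30, which IS divisible by 1, so compatible.
    Write x = 31 + 40·t and substitute into x ≡ 1 (mod 21): 40·t ≡ 1 − 31 = -30 (mod 21).
    Reduce coefficients mod 21: 19·t ≡ 12 (mod 21).
    The inverse of 19 mod 21 is 10 (since 19·10 = 190 = 9·21 + 1), so t ≡ 10·12 = 120 ≡ 15 (mod 21).
    Then x = 31 + 40·15 = 631, valid modulo lcm(40, 21) = 840: x ≡ 631 (mod 840).
Verify: 631 mod 8 = 7, 631 mod 20 = 11, 631 mod 21 = 1.

x ≡ 631 (mod 840).


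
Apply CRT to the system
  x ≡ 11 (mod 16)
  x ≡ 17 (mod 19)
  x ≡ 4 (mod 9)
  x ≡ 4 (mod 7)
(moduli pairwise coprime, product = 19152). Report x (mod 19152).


Product of moduli M = 16 · 19 · 9 · 7 = 19152.
Merge one congruence at a time:
  Start: x ≡ 11 (mod 16).
  Combine with x ≡ 17 (mod 19); new modulus lcm = 304.
    Write x = 11 + 16·t and substitute into x ≡ 17 (mod 19): 16·t ≡ 17 − 11 = 6 (mod 19).
    The inverse of 16 mod 19 is 6 (since 16·6 = 96 = 5·19 + 1), so t ≡ 6·6 = 36 ≡ 17 (mod 19).
    Then x = 11 + 16·17 = 283, valid modulo lcm(16, 19) = 304: x ≡ 283 (mod 304).
  Combine with x ≡ 4 (mod 9); new modulus lcm = 2736.
    Write x = 283 + 304·t and substitute into x ≡ 4 (mod 9): 304·t ≡ 4 − 283 = -279 (mod 9).
    Reduce coefficients mod 9: 7·t ≡ 0 (mod 9).
    The inverse of 7 mod 9 is 4 (since 7·4 = 28 = 3·9 + 1), so t ≡ 4·0 = 0 ≡ 0 (mod 9).
    Then x = 283 + 304·0 = 283, valid modulo lcm(304, 9) = 2736: x ≡ 283 (mod 2736).
  Combine with x ≡ 4 (mod 7); new modulus lcm = 19152.
    Write x = 283 + 2736·t and substitute into x ≡ 4 (mod 7): 2736·t ≡ 4 − 283 = -279 (mod 7).
    Reduce coefficients mod 7: 6·t ≡ 1 (mod 7).
    The inverse of 6 mod 7 is 6 (since 6·6 = 36 = 5·7 + 1), so t ≡ 6·1 = 6 ≡ 6 (mod 7).
    Then x = 283 + 2736·6 = 16699, valid modulo lcm(2736, 7) = 19152: x ≡ 16699 (mod 19152).
Verify against each original: 16699 mod 16 = 11, 16699 mod 19 = 17, 16699 mod 9 = 4, 16699 mod 7 = 4.

x ≡ 16699 (mod 19152).


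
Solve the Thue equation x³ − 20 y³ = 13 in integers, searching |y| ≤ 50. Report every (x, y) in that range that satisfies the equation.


The equation is x³ - 20y³ = 13. For fixed y, x³ = 20·y³ + 13, so a solution requires the RHS to be a perfect cube.
Strategy: iterate y from -50 to 50, compute RHS = 20·y³ + 13, and check whether it is a (positive or negative) perfect cube.
Check small values of y:
  y = 0: RHS = 13 is not a perfect cube.
  y = 1: RHS = 33 is not a perfect cube.
  y = -1: RHS = -7 is not a perfect cube.
  y = 2: RHS = 173 is not a perfect cube.
  y = -2: RHS = -147 is not a perfect cube.
  y = 3: RHS = 553 is not a perfect cube.
  y = -3: RHS = -527 is not a perfect cube.
Continuing the search up to |y| = 50 finds no solutions either.
No (x, y) in the scanned range satisfies the equation.

No integer solutions with |y| ≤ 50.


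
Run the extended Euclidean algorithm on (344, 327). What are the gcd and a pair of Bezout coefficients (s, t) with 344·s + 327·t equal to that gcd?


Euclidean algorithm on (344, 327) — divide until remainder is 0:
  344 = 1 · 327 + 17
  327 = 19 · 17 + 4
  17 = 4 · 4 + 1
  4 = 4 · 1 + 0
gcd(344, 327) = 1.
Track Bezout coefficients alongside the remainders: start with r₀ = 344 = a·1 + b·0 (s = 1, t = 0) and r₁ = 327 = a·0 + b·1 (s = 0, t = 1); each new remainder r_{k+1} = r_{k-1} − q_k·r_k inherits s_{k+1} = s_{k-1} − q_k·s_k, t_{k+1} = t_{k-1} − q_k·t_k, so r_k = a·s_k + b·t_k at every step:
  q = 1: r = 17, s = 1 − 1·0 = 1, t = 0 − 1·1 = -1  (check: 344·1 + 327·(-1) = 17)
  q = 19: r = 4, s = 0 − 19·1 = -19, t = 1 − 19·(-1) = 20  (check: 344·(-19) + 327·20 = 4)
  q = 4: r = 1, s = 1 − 4·(-19) = 77, t = -1 − 4·20 = -81  (check: 344·77 + 327·(-81) = 1)
The row with r = 1 (the gcd) gives the Bezout coefficients s = 77, t = -81.
Result: 344 · (77) + 327 · (-81) = 1.

gcd(344, 327) = 1; s = 77, t = -81 (check: 344·77 + 327·(-81) = 1).


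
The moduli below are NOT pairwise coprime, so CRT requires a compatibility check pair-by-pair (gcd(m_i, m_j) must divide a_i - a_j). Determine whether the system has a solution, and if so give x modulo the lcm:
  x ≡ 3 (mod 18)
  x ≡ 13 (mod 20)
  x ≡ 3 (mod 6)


Moduli 18, 20, 6 are not pairwise coprime, so CRT works modulo lcm(m_i) when all pairwise compatibility conditions hold.
Pairwise compatibility: gcd(m_i, m_j) must divide a_i - a_j for every pair.
Merge one congruence at a time:
  Start: x ≡ 3 (mod 18).
  Combine with x ≡ 13 (mod 20): gcd(18, 20) = 2; 13 - 3 = 10, which IS divisible by 2, so compatible.
    Write x = 3 + 18·t and substitute into x ≡ 13 (mod 20): 18·t ≡ 13 − 3 = 10 (mod 20).
    Divide the congruence (and modulus) by g = 2: 9·t ≡ 5 (mod 10).
    The inverse of 9 mod 10 is 9 (since 9·9 = 81 = 8·10 + 1), so t ≡ 9·5 = 45 ≡ 5 (mod 10).
    Then x = 3 + 18·5 = 93, valid modulo lcm(18, 20) = 180: x ≡ 93 (mod 180).
  Combine with x ≡ 3 (mod 6): gcd(180, 6) = 6; 3 - 93 = -90, which IS divisible by 6, so compatible.
    Write x = 93 + 180·t and substitute into x ≡ 3 (mod 6): 180·t ≡ 3 − 93 = -90 (mod 6).
    Divide the congruence (and modulus) by g = 6: 30·t ≡ -15 (mod 1).
    Modulo 1 every t works; take t = 0.
    Then x = 93 + 180·0 = 93, valid modulo lcm(180, 6) = 180: x ≡ 93 (mod 180).
Verify: 93 mod 18 = 3, 93 mod 20 = 13, 93 mod 6 = 3.

x ≡ 93 (mod 180).


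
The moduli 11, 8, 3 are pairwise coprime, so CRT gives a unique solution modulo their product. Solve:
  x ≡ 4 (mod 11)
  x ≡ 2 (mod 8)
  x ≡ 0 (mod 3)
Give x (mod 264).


Moduli 11, 8, 3 are pairwise coprime; by CRT there is a unique solution modulo M = 11 · 8 · 3 = 264.
Solve pairwise, accumulating the modulus:
  Start with x ≡ 4 (mod 11).
  Combine with x ≡ 2 (mod 8): since gcd(11, 8) = 1, we get a unique residue mod 88.
    Write x = 4 + 11·t and substitute into x ≡ 2 (mod 8): 11·t ≡ 2 − 4 = -2 (mod 8).
    Reduce coefficients mod 8: 3·t ≡ 6 (mod 8).
    The inverse of 3 mod 8 is 3 (since 3·3 = 9 = 1·8 + 1), so t ≡ 3·6 = 18 ≡ 2 (mod 8).
    Then x = 4 + 11·2 = 26, valid modulo lcm(11, 8) = 88: x ≡ 26 (mod 88).
  Combine with x ≡ 0 (mod 3): since gcd(88, 3) = 1, we get a unique residue mod 264.
    Write x = 26 + 88·t and substitute into x ≡ 0 (mod 3): 88·t ≡ 0 − 26 = -26 (mod 3).
    Reduce coefficients mod 3: 1·t ≡ 1 (mod 3).
    So t ≡ 1 (mod 3).
    Then x = 26 + 88·1 = 114, valid modulo lcm(88, 3) = 264: x ≡ 114 (mod 264).
Verify: 114 mod 11 = 4 ✓, 114 mod 8 = 2 ✓, 114 mod 3 = 0 ✓.

x ≡ 114 (mod 264).


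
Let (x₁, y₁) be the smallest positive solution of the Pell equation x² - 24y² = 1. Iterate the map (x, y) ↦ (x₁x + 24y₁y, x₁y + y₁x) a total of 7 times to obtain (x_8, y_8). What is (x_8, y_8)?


Step 1: Find the fundamental solution (x₁, y₁) of x² - 24y² = 1.
  Expand √24 as a continued fraction. a₀ = ⌊√24⌋ = 4; iterate m_{k+1} = d_k·a_k − m_k, d_{k+1} = (24 − m_{k+1}²)/d_k, a_{k+1} = ⌊(a₀ + m_{k+1})/d_{k+1}⌋ (starting m₀ = 0, d₀ = 1), with convergents p_k = a_k·p_{k-1} + p_{k-2}, q_k = a_k·q_{k-1} + q_{k-2} (p₋₁ = 1, q₋₁ = 0):
  k = 0: a₀ = 4; p₀/q₀ = 4/1; p₀² − 24·q₀² = 16 − 24 = -8.
  k = 1: m = 4, d = 8, a = ⌊(4 + 4)/8⌋ = 1; p/q = (1·4 + 1)/(1·1 + 0) = 5/1; p² − 24·q² = 25 − 24 = 1.
  The first convergent with p² − 24·q² = 1 gives the fundamental solution (x₁, y₁) = (5, 1).
Step 2: Apply the recurrence (x_{n+1}, y_{n+1}) = (x₁x_n + 24y₁y_n, x₁y_n + y₁x_n) repeatedly.
  From (x_1, y_1) = (5, 1): x_2 = 5·5 + 24·1·1 = 49; y_2 = 5·1 + 1·5 = 10.
  From (x_2, y_2) = (49, 10): x_3 = 5·49 + 24·1·10 = 485; y_3 = 5·10 + 1·49 = 99.
  From (x_3, y_3) = (485, 99): x_4 = 5·485 + 24·1·99 = 4801; y_4 = 5·99 + 1·485 = 980.
  From (x_4, y_4) = (4801, 980): x_5 = 5·4801 + 24·1·980 = 47525; y_5 = 5·980 + 1·4801 = 9701.
  From (x_5, y_5) = (47525, 9701): x_6 = 5·47525 + 24·1·9701 = 470449; y_6 = 5·9701 + 1·47525 = 96030.
  From (x_6, y_6) = (470449, 96030): x_7 = 5·470449 + 24·1·96030 = 4656965; y_7 = 5·96030 + 1·470449 = 950599.
  From (x_7, y_7) = (4656965, 950599): x_8 = 5·4656965 + 24·1·950599 = 46099201; y_8 = 5·950599 + 1·4656965 = 9409960.
Step 3: Verify x_8² - 24·y_8² = 2125136332838401 - 2125136332838400 = 1 (should be 1). ✓

(x_1, y_1) = (5, 1); (x_8, y_8) = (46099201, 9409960).


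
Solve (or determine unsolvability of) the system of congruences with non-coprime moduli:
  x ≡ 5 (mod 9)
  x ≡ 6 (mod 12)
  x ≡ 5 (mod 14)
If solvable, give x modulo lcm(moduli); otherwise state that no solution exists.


Moduli 9, 12, 14 are not pairwise coprime, so CRT works modulo lcm(m_i) when all pairwise compatibility conditions hold.
Pairwise compatibility: gcd(m_i, m_j) must divide a_i - a_j for every pair.
Merge one congruence at a time:
  Start: x ≡ 5 (mod 9).
  Combine with x ≡ 6 (mod 12): gcd(9, 12) = 3, and 6 - 5 = 1 is NOT divisible by 3.
    ⇒ system is inconsistent (no integer solution).

No solution (the system is inconsistent).


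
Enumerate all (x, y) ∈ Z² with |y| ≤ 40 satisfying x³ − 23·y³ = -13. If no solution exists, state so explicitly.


The equation is x³ - 23y³ = -13. For fixed y, x³ = 23·y³ − 13, so a solution requires the RHS to be a perfect cube.
Strategy: iterate y from -40 to 40, compute RHS = 23·y³ − 13, and check whether it is a (positive or negative) perfect cube.
Check small values of y:
  y = 0: RHS = -13 is not a perfect cube.
  y = 1: RHS = 10 is not a perfect cube.
  y = -1: RHS = -36 is not a perfect cube.
  y = 2: RHS = 171 is not a perfect cube.
  y = -2: RHS = -197 is not a perfect cube.
  y = 3: RHS = 608 is not a perfect cube.
  y = -3: RHS = -634 is not a perfect cube.
Continuing the search up to |y| = 40 finds no solutions either.
No (x, y) in the scanned range satisfies the equation.

No integer solutions with |y| ≤ 40.
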